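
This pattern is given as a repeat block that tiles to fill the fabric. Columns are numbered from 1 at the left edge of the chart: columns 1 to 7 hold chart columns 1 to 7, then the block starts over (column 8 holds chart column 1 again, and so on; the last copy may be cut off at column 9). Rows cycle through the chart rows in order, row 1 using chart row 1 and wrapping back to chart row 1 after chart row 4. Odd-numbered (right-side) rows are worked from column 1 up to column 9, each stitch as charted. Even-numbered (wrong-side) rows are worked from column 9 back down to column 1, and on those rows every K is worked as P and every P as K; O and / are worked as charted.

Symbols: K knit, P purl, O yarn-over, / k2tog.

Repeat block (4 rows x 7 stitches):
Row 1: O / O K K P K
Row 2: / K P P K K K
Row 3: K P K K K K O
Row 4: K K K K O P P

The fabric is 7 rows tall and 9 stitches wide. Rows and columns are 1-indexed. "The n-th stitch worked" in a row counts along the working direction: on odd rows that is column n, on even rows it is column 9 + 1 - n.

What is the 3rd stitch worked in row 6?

Result:
P

Derivation:
Row 6 uses chart row ((6-1) mod 4)+1 = 2. Row 6 is even, so WS.
Chart row 2 tiled across columns 1-9: / K P P K K K / K
WS: work from column 9 back to column 1 (reverse the tiled row), swapping K<->P (O and / unchanged).
Row 6 as worked: P / P P P K K P /
Counting 3 along the worked row gives P.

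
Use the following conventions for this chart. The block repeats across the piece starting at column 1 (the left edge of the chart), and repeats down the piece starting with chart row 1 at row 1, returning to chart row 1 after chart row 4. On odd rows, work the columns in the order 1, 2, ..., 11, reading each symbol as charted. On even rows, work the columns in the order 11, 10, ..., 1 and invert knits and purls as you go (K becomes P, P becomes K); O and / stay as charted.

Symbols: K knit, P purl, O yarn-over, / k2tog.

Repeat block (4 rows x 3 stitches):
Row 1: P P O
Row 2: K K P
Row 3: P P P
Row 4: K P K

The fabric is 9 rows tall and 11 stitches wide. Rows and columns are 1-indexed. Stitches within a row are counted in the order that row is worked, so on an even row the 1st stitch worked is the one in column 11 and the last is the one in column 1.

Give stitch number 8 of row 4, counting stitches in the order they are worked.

Stitch:
P

Derivation:
Row 4: (4-1) mod 4 = 3, so use chart row 4. Even row -> WS.
Chart row 4 tiled across columns 1-11: K P K K P K K P K K P
WS row: flip the tiled sequence (start at column 11) and apply K<->P; O and / stay.
Row 4 as worked: K P P K P P K P P K P
Counting 8 along the worked row gives P.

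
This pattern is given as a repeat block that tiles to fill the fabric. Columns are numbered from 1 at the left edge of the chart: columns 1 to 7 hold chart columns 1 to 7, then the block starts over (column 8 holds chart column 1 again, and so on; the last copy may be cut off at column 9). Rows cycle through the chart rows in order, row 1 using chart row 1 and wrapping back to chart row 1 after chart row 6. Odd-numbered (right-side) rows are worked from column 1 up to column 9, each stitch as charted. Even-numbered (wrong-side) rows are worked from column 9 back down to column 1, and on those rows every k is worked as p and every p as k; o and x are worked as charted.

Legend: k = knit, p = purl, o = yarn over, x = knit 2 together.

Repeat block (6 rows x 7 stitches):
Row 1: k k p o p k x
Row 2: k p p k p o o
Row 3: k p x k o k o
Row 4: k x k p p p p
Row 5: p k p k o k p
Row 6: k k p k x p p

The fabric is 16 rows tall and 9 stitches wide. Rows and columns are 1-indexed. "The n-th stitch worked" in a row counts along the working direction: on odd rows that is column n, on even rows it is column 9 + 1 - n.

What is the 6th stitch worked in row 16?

Row 16: (16-1) mod 6 = 3, so use chart row 4. Even row -> WS.
Chart row 4 tiled across columns 1-9: k x k p p p p k x
Wrong side: read the tiled row from column 9 down to 1 and exchange k with p (leave o, x).
Row 16 as worked: x p k k k k p x p
Stitch 6 in working order -> k

Result:
k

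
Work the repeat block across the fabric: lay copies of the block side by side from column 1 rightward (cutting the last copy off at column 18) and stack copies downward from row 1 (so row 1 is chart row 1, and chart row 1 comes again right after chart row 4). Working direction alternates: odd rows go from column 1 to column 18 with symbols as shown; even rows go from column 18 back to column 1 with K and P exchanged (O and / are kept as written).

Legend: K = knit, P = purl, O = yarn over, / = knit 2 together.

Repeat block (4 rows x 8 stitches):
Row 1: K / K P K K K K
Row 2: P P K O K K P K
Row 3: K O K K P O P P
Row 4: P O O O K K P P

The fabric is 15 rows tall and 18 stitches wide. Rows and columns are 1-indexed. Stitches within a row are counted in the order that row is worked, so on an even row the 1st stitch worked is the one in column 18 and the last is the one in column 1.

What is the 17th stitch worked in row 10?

For row 10: chart row = ((10-1) mod 4) + 1 = 2; this is a WS (even) row.
Chart row 2 tiled across columns 1-18: P P K O K K P K P P K O K K P K P P
WS: work from column 18 back to column 1 (reverse the tiled row), swapping K<->P (O and / unchanged).
Row 10 as worked: K K P K P P O P K K P K P P O P K K
Counting 17 along the worked row gives K.

Result:
K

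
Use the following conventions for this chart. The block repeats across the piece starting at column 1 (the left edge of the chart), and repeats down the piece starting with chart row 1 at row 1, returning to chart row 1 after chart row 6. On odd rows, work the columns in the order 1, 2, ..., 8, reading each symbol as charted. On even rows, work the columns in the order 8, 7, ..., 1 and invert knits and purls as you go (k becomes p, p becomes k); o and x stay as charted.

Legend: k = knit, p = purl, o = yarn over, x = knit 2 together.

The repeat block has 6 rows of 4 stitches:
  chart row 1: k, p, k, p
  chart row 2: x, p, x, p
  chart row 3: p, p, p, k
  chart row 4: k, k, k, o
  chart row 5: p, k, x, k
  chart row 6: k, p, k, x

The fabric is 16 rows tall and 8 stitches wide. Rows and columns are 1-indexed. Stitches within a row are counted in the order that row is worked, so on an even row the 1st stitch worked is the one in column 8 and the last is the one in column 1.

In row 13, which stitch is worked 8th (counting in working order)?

Row 13: (13-1) mod 6 = 0, so use chart row 1. Odd row -> RS.
Chart row 1 tiled across columns 1-8: k p k p k p k p
RS: work column 1 to column 8, symbols as charted — the tiled row is the row as worked.
Stitch 8 in working order -> p

== STITCH ==
p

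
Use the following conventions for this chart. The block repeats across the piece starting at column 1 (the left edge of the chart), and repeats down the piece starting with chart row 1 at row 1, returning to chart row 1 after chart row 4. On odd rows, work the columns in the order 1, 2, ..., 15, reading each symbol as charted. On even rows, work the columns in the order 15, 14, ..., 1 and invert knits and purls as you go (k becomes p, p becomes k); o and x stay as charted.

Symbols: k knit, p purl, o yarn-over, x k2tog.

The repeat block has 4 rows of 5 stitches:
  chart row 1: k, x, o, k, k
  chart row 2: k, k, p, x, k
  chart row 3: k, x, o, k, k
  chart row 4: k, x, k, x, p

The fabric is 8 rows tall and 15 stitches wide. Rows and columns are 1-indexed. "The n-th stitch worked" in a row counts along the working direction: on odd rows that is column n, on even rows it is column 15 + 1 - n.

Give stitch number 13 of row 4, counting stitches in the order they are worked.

For row 4: chart row = ((4-1) mod 4) + 1 = 4; this is a WS (even) row.
Chart row 4 tiled across columns 1-15: k x k x p k x k x p k x k x p
Wrong side: read the tiled row from column 15 down to 1 and exchange k with p (leave o, x).
Row 4 as worked: k x p x p k x p x p k x p x p
The 13th stitch worked is p.

Result:
p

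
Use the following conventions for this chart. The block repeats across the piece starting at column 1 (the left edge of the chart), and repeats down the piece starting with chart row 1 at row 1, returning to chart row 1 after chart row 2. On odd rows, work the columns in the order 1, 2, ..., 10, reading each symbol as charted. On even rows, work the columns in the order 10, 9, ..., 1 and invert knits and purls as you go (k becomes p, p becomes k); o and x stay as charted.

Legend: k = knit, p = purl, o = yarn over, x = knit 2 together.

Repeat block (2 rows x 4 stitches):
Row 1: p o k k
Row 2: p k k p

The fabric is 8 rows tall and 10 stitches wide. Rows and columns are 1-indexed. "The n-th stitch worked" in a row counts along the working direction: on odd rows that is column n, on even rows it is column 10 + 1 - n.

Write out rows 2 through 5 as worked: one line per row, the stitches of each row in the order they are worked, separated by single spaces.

Row 2: chart row 2, WS - tiled (columns 1-10): p k k p p k k p p k; work from column 10 back to 1 with k<->p swapped.
Row 3: chart row 1, RS - tile across columns 1-10 and work as-is.
Row 4: chart row 2, WS - tiled (columns 1-10): p k k p p k k p p k; work from column 10 back to 1 with k<->p swapped.
Row 5: chart row 1, RS - tile across columns 1-10 and work as-is.

Result:
p k k p p k k p p k
p o k k p o k k p o
p k k p p k k p p k
p o k k p o k k p o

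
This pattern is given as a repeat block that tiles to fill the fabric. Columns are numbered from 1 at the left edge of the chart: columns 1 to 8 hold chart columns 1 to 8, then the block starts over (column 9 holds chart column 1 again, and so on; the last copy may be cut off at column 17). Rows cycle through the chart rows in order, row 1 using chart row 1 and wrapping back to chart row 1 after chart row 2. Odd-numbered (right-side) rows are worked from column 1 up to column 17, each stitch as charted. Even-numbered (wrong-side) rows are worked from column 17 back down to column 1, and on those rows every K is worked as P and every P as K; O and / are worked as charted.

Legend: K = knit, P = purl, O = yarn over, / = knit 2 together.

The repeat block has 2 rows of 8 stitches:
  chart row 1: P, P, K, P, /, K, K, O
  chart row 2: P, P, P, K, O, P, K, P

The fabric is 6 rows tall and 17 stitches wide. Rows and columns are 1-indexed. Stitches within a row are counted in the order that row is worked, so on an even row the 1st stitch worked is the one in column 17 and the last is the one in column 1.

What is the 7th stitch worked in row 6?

For row 6: chart row = ((6-1) mod 2) + 1 = 2; this is a WS (even) row.
Chart row 2 tiled across columns 1-17: P P P K O P K P P P P K O P K P P
WS: work from column 17 back to column 1 (reverse the tiled row), swapping K<->P (O and / unchanged).
Row 6 as worked: K K P K O P K K K K P K O P K K K
The 7th stitch worked is K.

== STITCH ==
K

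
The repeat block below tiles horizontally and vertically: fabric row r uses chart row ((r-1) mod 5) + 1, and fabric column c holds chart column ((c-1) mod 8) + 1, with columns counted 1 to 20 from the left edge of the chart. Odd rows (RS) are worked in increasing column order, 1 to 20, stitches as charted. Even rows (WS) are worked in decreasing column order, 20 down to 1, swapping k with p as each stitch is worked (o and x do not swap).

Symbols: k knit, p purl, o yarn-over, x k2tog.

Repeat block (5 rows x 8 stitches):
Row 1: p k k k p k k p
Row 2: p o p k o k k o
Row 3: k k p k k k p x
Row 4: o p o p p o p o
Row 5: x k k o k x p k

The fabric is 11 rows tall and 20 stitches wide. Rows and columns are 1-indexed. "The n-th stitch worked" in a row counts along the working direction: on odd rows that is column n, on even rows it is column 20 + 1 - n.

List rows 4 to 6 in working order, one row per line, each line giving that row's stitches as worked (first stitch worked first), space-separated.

Row 4: chart row 4, WS - tiled (columns 1-20): o p o p p o p o o p o p p o p o o p o p; work from column 20 back to 1 with k<->p swapped.
Row 5: chart row 5, RS - tile across columns 1-20 and work as-is.
Row 6: chart row 1, WS - tiled (columns 1-20): p k k k p k k p p k k k p k k p p k k k; work from column 20 back to 1 with k<->p swapped.

Result:
k o k o o k o k k o k o o k o k k o k o
x k k o k x p k x k k o k x p k x k k o
p p p k k p p k p p p k k p p k p p p k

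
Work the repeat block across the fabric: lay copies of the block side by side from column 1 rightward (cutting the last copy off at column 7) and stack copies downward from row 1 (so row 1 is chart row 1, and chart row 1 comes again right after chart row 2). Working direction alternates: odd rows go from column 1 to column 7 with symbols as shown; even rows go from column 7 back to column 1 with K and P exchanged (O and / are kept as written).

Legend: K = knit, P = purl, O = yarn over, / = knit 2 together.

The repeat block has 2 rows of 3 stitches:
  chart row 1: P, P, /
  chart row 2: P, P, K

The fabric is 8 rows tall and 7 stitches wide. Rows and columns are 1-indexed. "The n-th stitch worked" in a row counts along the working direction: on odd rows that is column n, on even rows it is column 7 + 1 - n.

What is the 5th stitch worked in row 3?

Result:
P

Derivation:
Row 3: (3-1) mod 2 = 0, so use chart row 1. Odd row -> RS.
Chart row 1 tiled across columns 1-7: P P / P P / P
RS row: no reversal, no swap; stitch n worked = column n.
Stitch 5 in working order -> P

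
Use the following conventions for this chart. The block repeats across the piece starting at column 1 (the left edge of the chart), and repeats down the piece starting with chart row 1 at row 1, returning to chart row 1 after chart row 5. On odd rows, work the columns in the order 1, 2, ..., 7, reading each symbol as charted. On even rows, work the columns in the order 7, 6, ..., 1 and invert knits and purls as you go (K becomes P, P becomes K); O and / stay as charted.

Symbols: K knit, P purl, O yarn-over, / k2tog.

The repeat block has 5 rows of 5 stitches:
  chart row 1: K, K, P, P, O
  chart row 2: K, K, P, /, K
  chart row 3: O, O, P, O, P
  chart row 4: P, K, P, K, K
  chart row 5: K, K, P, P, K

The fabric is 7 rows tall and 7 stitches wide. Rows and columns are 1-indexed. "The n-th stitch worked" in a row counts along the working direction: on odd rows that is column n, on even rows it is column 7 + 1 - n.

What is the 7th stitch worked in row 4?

For row 4: chart row = ((4-1) mod 5) + 1 = 4; this is a WS (even) row.
Chart row 4 tiled across columns 1-7: P K P K K P K
WS row: flip the tiled sequence (start at column 7) and apply K<->P; O and / stay.
Row 4 as worked: P K P P K P K
Stitch 7 in working order -> K

Result:
K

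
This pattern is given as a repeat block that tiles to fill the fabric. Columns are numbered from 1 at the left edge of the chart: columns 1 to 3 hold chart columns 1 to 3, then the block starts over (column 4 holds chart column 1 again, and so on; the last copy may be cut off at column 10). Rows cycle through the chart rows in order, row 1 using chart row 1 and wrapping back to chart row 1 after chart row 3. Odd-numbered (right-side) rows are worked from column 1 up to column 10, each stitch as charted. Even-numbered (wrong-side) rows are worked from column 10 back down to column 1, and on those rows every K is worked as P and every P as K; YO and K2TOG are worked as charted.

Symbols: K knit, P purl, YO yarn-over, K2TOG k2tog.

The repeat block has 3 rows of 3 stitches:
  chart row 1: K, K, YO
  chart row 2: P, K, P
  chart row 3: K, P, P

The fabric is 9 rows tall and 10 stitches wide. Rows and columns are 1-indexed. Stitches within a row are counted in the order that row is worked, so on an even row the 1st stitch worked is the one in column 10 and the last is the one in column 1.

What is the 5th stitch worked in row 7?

Result:
K

Derivation:
Row 7: (7-1) mod 3 = 0, so use chart row 1. Odd row -> RS.
Chart row 1 tiled across columns 1-10: K K YO K K YO K K YO K
RS row: no reversal, no swap; stitch n worked = column n.
Counting 5 along the worked row gives K.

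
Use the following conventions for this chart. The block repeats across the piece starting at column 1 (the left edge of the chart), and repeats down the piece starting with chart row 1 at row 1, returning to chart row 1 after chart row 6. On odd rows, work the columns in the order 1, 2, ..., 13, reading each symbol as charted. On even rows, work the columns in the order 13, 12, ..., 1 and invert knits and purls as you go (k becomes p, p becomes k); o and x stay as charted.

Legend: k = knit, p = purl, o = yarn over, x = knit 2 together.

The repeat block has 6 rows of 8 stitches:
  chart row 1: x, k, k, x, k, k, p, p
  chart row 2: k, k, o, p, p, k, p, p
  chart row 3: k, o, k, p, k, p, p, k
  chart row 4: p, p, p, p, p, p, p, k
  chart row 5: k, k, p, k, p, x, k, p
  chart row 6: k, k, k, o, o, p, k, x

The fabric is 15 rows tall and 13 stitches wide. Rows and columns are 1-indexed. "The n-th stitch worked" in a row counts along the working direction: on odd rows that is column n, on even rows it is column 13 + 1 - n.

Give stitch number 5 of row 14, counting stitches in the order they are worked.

For row 14: chart row = ((14-1) mod 6) + 1 = 2; this is a WS (even) row.
Chart row 2 tiled across columns 1-13: k k o p p k p p k k o p p
Wrong side: read the tiled row from column 13 down to 1 and exchange k with p (leave o, x).
Row 14 as worked: k k o p p k k p k k o p p
Stitch 5 in working order -> p

== STITCH ==
p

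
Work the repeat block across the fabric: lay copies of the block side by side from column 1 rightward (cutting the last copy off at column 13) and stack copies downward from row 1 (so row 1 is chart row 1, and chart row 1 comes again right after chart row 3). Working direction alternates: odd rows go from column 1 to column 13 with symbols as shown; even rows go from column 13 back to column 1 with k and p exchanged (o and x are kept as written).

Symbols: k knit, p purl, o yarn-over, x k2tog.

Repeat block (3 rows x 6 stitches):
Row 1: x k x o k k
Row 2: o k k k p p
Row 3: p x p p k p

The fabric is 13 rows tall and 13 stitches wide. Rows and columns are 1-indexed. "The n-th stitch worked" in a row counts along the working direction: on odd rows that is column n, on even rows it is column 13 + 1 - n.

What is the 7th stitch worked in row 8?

Row 8: (8-1) mod 3 = 1, so use chart row 2. Even row -> WS.
Chart row 2 tiled across columns 1-13: o k k k p p o k k k p p o
WS row: flip the tiled sequence (start at column 13) and apply k<->p; o and x stay.
Row 8 as worked: o k k p p p o k k p p p o
The 7th stitch worked is o.

Stitch:
o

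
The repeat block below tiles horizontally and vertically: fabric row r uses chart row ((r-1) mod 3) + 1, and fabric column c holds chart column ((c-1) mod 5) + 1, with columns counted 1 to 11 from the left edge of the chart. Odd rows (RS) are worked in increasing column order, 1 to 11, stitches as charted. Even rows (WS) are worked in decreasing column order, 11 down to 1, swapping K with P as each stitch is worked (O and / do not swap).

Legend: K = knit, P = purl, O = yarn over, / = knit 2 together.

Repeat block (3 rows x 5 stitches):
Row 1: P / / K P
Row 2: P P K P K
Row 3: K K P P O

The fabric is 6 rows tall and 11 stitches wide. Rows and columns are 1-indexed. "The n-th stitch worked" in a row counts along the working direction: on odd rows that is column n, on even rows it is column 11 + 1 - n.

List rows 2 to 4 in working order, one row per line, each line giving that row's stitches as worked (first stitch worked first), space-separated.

== ROWS AS WORKED ==
K P K P K K P K P K K
K K P P O K K P P O K
K K P / / K K P / / K

Derivation:
Row 2: chart row 2, WS - tiled (columns 1-11): P P K P K P P K P K P; work from column 11 back to 1 with K<->P swapped.
Row 3: chart row 3, RS - tile across columns 1-11 and work as-is.
Row 4: chart row 1, WS - tiled (columns 1-11): P / / K P P / / K P P; work from column 11 back to 1 with K<->P swapped.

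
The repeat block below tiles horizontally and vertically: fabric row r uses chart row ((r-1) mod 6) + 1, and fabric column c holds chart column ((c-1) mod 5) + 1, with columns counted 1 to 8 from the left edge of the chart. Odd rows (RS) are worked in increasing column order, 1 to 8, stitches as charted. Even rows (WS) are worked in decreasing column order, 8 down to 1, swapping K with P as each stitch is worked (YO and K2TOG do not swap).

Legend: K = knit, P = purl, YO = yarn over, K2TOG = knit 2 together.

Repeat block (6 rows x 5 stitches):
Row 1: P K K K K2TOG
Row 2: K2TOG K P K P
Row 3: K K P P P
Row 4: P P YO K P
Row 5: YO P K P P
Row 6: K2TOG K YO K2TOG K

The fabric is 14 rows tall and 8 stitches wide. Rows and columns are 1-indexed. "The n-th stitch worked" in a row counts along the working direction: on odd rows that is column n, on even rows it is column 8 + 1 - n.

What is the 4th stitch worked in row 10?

Result:
K

Derivation:
Row 10 uses chart row ((10-1) mod 6)+1 = 4. Row 10 is even, so WS.
Chart row 4 tiled across columns 1-8: P P YO K P P P YO
WS row: flip the tiled sequence (start at column 8) and apply K<->P; YO and K2TOG stay.
Row 10 as worked: YO K K K P YO K K
Stitch 4 in working order -> K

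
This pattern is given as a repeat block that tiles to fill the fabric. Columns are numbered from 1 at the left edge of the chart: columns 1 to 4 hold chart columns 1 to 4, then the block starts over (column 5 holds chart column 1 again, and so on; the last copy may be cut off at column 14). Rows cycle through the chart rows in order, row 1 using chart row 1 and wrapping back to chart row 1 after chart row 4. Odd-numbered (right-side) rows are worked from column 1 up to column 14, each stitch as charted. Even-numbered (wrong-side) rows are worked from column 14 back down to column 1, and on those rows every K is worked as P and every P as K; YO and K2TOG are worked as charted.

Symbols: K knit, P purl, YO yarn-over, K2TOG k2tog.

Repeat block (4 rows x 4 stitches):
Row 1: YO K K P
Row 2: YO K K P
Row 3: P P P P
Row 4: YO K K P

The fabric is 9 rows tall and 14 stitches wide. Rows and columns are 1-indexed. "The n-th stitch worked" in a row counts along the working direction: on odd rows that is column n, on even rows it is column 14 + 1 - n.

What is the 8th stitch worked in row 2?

Stitch:
P

Derivation:
Row 2: (2-1) mod 4 = 1, so use chart row 2. Even row -> WS.
Chart row 2 tiled across columns 1-14: YO K K P YO K K P YO K K P YO K
WS row: flip the tiled sequence (start at column 14) and apply K<->P; YO and K2TOG stay.
Row 2 as worked: P YO K P P YO K P P YO K P P YO
Stitch 8 in working order -> P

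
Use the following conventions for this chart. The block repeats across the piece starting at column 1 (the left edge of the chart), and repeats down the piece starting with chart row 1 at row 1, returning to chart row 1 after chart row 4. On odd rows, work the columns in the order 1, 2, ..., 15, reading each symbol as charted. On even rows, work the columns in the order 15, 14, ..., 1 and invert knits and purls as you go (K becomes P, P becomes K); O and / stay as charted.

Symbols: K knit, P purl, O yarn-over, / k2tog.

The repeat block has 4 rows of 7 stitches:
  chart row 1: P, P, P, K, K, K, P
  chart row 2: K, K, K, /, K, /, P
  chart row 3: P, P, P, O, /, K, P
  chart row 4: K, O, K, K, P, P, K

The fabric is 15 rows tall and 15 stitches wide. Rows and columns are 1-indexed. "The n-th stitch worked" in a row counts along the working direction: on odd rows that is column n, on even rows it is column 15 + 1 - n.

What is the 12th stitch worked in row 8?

== STITCH ==
P

Derivation:
For row 8: chart row = ((8-1) mod 4) + 1 = 4; this is a WS (even) row.
Chart row 4 tiled across columns 1-15: K O K K P P K K O K K P P K K
Wrong side: read the tiled row from column 15 down to 1 and exchange K with P (leave O, /).
Row 8 as worked: P P K K P P O P P K K P P O P
Counting 12 along the worked row gives P.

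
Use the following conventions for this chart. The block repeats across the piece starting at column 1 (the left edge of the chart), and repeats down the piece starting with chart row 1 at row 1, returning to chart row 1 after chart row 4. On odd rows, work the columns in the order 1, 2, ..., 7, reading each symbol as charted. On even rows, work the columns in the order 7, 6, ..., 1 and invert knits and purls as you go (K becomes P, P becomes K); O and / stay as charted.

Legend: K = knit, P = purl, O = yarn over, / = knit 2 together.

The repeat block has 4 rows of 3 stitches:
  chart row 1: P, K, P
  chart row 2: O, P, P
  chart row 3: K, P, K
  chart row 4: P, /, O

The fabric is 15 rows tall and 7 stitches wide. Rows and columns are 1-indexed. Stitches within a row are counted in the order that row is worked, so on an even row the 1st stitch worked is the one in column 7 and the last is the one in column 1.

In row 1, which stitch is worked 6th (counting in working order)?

Row 1 uses chart row ((1-1) mod 4)+1 = 1. Row 1 is odd, so RS.
Chart row 1 tiled across columns 1-7: P K P P K P P
Right side: take the tiled row as-is (worked left to right from column 1).
Counting 6 along the worked row gives P.

Result:
P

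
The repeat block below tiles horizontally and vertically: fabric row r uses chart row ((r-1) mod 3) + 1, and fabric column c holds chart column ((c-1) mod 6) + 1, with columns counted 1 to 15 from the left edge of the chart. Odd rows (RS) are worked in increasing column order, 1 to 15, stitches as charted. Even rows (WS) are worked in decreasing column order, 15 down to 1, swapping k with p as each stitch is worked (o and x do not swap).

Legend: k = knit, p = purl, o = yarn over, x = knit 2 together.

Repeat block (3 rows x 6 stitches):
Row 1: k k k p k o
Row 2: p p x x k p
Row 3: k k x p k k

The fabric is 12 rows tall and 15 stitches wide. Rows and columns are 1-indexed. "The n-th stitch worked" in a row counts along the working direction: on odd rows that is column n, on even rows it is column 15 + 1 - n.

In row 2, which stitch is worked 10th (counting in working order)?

For row 2: chart row = ((2-1) mod 3) + 1 = 2; this is a WS (even) row.
Chart row 2 tiled across columns 1-15: p p x x k p p p x x k p p p x
WS: work from column 15 back to column 1 (reverse the tiled row), swapping k<->p (o and x unchanged).
Row 2 as worked: x k k k p x x k k k p x x k k
The 10th stitch worked is k.

Stitch:
k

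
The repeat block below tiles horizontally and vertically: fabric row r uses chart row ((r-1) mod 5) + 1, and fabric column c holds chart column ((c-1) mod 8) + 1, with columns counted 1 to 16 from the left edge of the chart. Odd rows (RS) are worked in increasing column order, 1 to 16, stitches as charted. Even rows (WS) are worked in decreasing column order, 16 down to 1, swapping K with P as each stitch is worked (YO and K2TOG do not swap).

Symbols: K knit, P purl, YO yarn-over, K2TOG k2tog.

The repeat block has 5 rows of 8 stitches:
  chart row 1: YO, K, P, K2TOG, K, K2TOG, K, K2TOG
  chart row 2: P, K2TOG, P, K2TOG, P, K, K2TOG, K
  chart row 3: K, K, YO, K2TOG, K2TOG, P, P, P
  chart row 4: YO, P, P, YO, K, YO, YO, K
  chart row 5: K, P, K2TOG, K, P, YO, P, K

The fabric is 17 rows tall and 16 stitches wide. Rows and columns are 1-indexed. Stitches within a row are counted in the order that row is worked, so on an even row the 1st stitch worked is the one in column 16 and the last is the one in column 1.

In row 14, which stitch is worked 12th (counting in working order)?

== STITCH ==
P

Derivation:
Row 14 uses chart row ((14-1) mod 5)+1 = 4. Row 14 is even, so WS.
Chart row 4 tiled across columns 1-16: YO P P YO K YO YO K YO P P YO K YO YO K
Wrong side: read the tiled row from column 16 down to 1 and exchange K with P (leave YO, K2TOG).
Row 14 as worked: P YO YO P YO K K YO P YO YO P YO K K YO
Stitch 12 in working order -> P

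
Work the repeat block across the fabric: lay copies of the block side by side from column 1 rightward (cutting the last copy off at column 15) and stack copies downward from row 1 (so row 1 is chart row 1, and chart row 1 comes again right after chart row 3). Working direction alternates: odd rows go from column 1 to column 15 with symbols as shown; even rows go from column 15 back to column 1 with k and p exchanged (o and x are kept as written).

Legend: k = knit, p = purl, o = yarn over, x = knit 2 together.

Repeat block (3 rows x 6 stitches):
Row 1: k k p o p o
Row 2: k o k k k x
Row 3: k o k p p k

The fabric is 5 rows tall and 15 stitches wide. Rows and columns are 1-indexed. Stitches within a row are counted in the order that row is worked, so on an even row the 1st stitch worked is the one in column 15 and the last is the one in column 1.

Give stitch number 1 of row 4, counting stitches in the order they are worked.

For row 4: chart row = ((4-1) mod 3) + 1 = 1; this is a WS (even) row.
Chart row 1 tiled across columns 1-15: k k p o p o k k p o p o k k p
Wrong side: read the tiled row from column 15 down to 1 and exchange k with p (leave o, x).
Row 4 as worked: k p p o k o k p p o k o k p p
Stitch 1 in working order -> k

== STITCH ==
k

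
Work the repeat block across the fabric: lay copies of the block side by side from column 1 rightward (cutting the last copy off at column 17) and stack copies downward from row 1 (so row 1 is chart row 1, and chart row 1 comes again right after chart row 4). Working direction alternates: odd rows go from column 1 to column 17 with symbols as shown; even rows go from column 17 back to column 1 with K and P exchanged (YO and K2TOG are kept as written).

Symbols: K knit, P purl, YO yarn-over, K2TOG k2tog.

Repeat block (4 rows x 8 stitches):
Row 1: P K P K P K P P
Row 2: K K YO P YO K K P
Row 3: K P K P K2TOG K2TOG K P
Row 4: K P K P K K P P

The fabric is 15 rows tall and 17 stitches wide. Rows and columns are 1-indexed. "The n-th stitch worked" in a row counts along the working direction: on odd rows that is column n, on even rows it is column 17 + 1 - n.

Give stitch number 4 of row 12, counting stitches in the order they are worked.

Result:
P

Derivation:
For row 12: chart row = ((12-1) mod 4) + 1 = 4; this is a WS (even) row.
Chart row 4 tiled across columns 1-17: K P K P K K P P K P K P K K P P K
Wrong side: read the tiled row from column 17 down to 1 and exchange K with P (leave YO, K2TOG).
Row 12 as worked: P K K P P K P K P K K P P K P K P
Counting 4 along the worked row gives P.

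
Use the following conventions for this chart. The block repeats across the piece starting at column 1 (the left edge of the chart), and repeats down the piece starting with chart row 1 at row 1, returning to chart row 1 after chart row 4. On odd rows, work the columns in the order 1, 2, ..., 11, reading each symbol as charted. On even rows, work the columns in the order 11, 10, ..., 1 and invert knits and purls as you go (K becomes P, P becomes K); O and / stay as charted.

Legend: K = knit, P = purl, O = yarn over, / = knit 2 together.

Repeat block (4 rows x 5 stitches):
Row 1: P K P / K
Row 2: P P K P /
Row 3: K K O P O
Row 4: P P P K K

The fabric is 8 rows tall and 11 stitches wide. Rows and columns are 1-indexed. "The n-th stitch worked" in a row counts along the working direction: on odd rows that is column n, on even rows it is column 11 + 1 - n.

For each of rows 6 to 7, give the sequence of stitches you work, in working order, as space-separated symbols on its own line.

Row 6: chart row 2, WS - tiled (columns 1-11): P P K P / P P K P / P; work from column 11 back to 1 with K<->P swapped.
Row 7: chart row 3, RS - tile across columns 1-11 and work as-is.

== ROWS AS WORKED ==
K / K P K K / K P K K
K K O P O K K O P O K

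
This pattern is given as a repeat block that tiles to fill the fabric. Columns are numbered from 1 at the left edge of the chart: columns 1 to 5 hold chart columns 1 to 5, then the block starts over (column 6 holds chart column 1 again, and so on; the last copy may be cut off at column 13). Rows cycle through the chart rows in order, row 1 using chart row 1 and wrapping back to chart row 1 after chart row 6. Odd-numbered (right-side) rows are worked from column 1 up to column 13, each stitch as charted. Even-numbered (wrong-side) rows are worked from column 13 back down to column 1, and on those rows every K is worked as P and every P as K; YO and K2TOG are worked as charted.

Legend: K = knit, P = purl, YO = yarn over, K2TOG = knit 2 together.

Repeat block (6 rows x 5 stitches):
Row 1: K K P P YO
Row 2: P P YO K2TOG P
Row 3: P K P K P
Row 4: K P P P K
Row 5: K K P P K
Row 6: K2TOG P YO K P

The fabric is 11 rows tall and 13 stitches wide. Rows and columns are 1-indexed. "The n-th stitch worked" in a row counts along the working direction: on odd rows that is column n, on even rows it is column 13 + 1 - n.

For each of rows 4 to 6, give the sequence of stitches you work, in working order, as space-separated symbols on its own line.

Row 4: chart row 4, WS - tiled (columns 1-13): K P P P K K P P P K K P P; work from column 13 back to 1 with K<->P swapped.
Row 5: chart row 5, RS - tile across columns 1-13 and work as-is.
Row 6: chart row 6, WS - tiled (columns 1-13): K2TOG P YO K P K2TOG P YO K P K2TOG P YO; work from column 13 back to 1 with K<->P swapped.

== ROWS AS WORKED ==
K K P P K K K P P K K K P
K K P P K K K P P K K K P
YO K K2TOG K P YO K K2TOG K P YO K K2TOG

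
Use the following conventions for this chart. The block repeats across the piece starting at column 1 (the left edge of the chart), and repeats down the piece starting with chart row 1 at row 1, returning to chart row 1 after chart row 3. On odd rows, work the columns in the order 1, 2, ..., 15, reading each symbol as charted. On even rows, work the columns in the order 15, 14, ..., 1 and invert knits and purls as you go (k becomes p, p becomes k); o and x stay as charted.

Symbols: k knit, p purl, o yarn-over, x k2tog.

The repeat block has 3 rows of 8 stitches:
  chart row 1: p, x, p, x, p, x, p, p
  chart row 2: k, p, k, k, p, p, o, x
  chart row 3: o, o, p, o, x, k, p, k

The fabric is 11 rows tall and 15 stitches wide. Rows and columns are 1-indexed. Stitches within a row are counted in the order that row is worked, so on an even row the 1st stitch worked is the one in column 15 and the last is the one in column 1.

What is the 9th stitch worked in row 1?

For row 1: chart row = ((1-1) mod 3) + 1 = 1; this is a RS (odd) row.
Chart row 1 tiled across columns 1-15: p x p x p x p p p x p x p x p
RS row: no reversal, no swap; stitch n worked = column n.
Stitch 9 in working order -> p

Result:
p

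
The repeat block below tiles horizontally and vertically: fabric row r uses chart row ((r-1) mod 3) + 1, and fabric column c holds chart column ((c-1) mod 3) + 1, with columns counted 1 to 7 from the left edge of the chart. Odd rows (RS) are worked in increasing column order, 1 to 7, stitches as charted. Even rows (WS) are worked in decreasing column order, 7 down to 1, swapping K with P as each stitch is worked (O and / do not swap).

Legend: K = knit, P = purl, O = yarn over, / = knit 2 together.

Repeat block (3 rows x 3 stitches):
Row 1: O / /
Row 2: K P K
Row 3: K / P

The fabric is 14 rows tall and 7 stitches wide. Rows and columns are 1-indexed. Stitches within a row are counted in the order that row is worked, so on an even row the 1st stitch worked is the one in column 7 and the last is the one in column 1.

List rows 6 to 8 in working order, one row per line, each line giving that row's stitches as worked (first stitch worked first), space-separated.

== ROWS AS WORKED ==
P K / P K / P
O / / O / / O
P P K P P K P

Derivation:
Row 6: chart row 3, WS - tiled (columns 1-7): K / P K / P K; work from column 7 back to 1 with K<->P swapped.
Row 7: chart row 1, RS - tile across columns 1-7 and work as-is.
Row 8: chart row 2, WS - tiled (columns 1-7): K P K K P K K; work from column 7 back to 1 with K<->P swapped.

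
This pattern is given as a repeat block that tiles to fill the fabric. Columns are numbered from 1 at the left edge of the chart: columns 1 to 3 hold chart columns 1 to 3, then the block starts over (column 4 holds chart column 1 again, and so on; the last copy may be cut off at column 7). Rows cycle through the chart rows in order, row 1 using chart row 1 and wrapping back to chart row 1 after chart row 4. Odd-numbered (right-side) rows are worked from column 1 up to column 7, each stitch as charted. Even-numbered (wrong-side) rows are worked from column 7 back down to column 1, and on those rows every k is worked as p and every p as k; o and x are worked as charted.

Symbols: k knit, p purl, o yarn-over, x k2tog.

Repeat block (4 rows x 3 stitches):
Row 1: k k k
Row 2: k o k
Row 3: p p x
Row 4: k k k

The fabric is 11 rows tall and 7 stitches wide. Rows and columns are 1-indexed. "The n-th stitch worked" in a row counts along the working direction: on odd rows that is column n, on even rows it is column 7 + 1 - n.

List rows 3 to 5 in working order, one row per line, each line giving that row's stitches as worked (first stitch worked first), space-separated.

Row 3: chart row 3, RS - tile across columns 1-7 and work as-is.
Row 4: chart row 4, WS - tiled (columns 1-7): k k k k k k k; work from column 7 back to 1 with k<->p swapped.
Row 5: chart row 1, RS - tile across columns 1-7 and work as-is.

Result:
p p x p p x p
p p p p p p p
k k k k k k k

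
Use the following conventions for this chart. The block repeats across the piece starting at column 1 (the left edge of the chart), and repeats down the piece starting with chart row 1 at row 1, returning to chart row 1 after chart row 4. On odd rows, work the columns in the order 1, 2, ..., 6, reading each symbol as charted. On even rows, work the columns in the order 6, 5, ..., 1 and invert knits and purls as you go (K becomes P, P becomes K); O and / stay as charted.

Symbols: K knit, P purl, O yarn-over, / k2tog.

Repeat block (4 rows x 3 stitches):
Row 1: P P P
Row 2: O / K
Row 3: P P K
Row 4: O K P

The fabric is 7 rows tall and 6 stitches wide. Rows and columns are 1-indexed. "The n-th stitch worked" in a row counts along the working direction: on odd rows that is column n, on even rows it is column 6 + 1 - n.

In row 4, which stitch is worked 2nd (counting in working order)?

Stitch:
P

Derivation:
Row 4 uses chart row ((4-1) mod 4)+1 = 4. Row 4 is even, so WS.
Chart row 4 tiled across columns 1-6: O K P O K P
Wrong side: read the tiled row from column 6 down to 1 and exchange K with P (leave O, /).
Row 4 as worked: K P O K P O
Stitch 2 in working order -> P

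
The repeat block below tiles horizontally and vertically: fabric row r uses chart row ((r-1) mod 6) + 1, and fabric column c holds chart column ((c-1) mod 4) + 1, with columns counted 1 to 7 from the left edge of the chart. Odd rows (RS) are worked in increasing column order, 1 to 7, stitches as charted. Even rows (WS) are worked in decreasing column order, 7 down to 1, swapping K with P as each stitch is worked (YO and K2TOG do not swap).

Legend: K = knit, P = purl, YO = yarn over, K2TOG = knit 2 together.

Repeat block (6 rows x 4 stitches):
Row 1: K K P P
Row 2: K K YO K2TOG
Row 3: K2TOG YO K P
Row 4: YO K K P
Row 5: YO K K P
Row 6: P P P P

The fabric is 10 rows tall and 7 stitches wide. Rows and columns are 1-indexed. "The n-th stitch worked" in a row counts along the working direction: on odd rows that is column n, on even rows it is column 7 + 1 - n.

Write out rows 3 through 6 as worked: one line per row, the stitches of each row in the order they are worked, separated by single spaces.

Row 3: chart row 3, RS - tile across columns 1-7 and work as-is.
Row 4: chart row 4, WS - tiled (columns 1-7): YO K K P YO K K; work from column 7 back to 1 with K<->P swapped.
Row 5: chart row 5, RS - tile across columns 1-7 and work as-is.
Row 6: chart row 6, WS - tiled (columns 1-7): P P P P P P P; work from column 7 back to 1 with K<->P swapped.

Result:
K2TOG YO K P K2TOG YO K
P P YO K P P YO
YO K K P YO K K
K K K K K K K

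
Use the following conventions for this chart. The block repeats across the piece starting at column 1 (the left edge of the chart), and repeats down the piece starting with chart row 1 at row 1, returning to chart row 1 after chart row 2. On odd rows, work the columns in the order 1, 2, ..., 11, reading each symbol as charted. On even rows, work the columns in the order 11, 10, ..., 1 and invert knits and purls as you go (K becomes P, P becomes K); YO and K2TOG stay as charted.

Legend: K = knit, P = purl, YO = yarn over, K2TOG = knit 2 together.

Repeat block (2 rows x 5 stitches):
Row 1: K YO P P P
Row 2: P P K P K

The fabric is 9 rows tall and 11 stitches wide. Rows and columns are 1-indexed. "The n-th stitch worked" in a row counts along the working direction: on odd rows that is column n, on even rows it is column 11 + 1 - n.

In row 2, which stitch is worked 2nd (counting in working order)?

Result:
P

Derivation:
Row 2: (2-1) mod 2 = 1, so use chart row 2. Even row -> WS.
Chart row 2 tiled across columns 1-11: P P K P K P P K P K P
WS row: flip the tiled sequence (start at column 11) and apply K<->P; YO and K2TOG stay.
Row 2 as worked: K P K P K K P K P K K
The 2nd stitch worked is P.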